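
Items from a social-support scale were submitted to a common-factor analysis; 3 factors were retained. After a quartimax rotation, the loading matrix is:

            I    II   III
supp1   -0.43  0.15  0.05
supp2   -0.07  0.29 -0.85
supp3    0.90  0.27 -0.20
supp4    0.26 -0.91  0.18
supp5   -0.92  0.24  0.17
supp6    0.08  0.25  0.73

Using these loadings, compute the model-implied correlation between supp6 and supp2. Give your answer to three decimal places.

-0.554

r̂ = Σ λ_i·λ_j across factors = (0.08)(-0.07) + (0.25)(0.29) + (0.73)(-0.85)
  = -0.0056 +0.0725 -0.6205 = -0.5536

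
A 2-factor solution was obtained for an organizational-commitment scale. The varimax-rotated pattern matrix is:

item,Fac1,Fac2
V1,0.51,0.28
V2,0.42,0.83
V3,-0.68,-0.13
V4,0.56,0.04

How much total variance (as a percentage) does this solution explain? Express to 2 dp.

Communalities: 0.3385, 0.8653, 0.4793, 0.3152; Σh² = 1.9983.
Total variance with 4 standardized items is 4, so the solution explains 1.9983/4 = 0.4996 = 49.96%.

49.96%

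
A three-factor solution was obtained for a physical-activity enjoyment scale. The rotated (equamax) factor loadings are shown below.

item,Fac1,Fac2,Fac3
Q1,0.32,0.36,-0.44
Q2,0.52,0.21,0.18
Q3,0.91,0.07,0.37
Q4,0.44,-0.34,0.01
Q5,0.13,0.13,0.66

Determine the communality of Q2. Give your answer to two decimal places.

h² = 0.52² + 0.21² + 0.18² = 0.2704 + 0.0441 + 0.0324 = 0.3469

0.35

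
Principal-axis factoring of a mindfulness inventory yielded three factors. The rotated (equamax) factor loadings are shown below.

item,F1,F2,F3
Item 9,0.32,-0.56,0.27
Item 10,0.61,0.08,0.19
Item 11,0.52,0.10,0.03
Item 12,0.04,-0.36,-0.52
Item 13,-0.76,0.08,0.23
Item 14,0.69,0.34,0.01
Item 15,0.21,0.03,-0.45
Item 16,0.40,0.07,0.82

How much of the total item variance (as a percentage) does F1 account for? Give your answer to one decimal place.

SS loadings for F1 = 0.32² + 0.61² + 0.52² + 0.04² + (-0.76)² + 0.69² + 0.21² + 0.40² = 2.0043
With 8 standardized items, total variance = 8. Proportion = 2.0043/8 = 0.2505 → 25.05%.

25.1%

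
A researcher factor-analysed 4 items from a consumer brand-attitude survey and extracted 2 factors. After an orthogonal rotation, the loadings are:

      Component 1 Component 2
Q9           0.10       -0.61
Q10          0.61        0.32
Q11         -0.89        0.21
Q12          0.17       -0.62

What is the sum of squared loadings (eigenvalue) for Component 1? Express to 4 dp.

SS loadings for Component 1 = 0.10² + 0.61² + (-0.89)² + 0.17² = 0.0100 + 0.3721 + 0.7921 + 0.0289 = 1.2031

1.2031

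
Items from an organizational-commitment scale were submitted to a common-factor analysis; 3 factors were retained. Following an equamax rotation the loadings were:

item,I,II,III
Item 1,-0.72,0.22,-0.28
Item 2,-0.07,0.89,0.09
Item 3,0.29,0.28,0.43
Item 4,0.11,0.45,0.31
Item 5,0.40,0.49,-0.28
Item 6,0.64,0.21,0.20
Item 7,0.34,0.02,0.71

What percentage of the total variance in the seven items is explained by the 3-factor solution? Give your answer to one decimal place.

SS loadings by factor: 1.3047, 1.4060, 0.9900; total = 3.7007.
Total variance with 7 standardized items is 7, so the solution explains 3.7007/7 = 0.5287 = 52.87%.

52.9%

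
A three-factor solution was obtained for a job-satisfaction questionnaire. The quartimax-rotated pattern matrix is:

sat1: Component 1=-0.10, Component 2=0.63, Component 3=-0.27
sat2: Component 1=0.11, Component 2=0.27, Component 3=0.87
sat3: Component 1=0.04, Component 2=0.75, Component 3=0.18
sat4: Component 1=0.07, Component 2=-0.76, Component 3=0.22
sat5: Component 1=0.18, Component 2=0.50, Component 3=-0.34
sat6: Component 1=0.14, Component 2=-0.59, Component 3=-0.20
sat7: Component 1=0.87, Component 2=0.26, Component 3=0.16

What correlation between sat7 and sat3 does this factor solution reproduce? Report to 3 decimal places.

r̂ = Σ λ_i·λ_j across factors = (0.87)(0.04) + (0.26)(0.75) + (0.16)(0.18)
  = +0.0348 +0.1950 +0.0288 = 0.2586

0.259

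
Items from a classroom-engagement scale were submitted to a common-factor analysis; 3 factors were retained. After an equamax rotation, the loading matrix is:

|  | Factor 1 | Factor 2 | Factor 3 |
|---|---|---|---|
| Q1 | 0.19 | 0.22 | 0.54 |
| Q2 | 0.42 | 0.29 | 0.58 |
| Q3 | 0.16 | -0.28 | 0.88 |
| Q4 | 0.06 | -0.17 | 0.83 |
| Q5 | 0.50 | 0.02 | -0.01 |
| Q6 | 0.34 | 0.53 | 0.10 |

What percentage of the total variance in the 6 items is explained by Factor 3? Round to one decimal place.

SS loadings for Factor 3 = 0.54² + 0.58² + 0.88² + 0.83² + (-0.01)² + 0.10² = 2.1014
With 6 standardized items, total variance = 6. Proportion = 2.1014/6 = 0.3502 → 35.02%.

35.0%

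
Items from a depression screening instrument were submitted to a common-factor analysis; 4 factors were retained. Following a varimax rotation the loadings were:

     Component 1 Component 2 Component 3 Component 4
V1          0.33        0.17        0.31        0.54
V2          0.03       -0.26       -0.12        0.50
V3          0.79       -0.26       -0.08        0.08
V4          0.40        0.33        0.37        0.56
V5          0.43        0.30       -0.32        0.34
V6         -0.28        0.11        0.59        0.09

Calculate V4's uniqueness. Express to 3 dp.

0.281

h² = 0.40² + 0.33² + 0.37² + 0.56² = 0.1600 + 0.1089 + 0.1369 + 0.3136 = 0.7194
Uniqueness u² = 1 − h² = 1 − 0.7194 = 0.2806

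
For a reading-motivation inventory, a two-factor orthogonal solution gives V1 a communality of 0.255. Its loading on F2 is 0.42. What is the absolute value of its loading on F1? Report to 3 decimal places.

0.280

Under orthogonal rotation h² = Σλ², so λ_F1² = h² − (0.1764) = 0.255 − 0.1764 = 0.0786.
|λ| = √0.0786 = 0.2804.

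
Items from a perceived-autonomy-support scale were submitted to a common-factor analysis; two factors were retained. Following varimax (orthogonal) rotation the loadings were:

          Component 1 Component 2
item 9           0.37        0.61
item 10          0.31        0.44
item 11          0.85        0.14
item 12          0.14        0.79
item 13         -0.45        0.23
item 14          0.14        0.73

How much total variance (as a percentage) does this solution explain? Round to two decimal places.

SS loadings by factor: 1.1972, 1.7952; total = 2.9924.
Total variance with 6 standardized items is 6, so the solution explains 2.9924/6 = 0.4987 = 49.87%.

49.87%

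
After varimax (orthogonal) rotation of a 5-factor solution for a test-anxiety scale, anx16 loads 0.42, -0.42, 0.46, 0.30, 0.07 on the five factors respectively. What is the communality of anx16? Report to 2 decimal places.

h² = 0.42² + (-0.42)² + 0.46² + 0.30² + 0.07² = 0.1764 + 0.1764 + 0.2116 + 0.0900 + 0.0049 = 0.6593

0.66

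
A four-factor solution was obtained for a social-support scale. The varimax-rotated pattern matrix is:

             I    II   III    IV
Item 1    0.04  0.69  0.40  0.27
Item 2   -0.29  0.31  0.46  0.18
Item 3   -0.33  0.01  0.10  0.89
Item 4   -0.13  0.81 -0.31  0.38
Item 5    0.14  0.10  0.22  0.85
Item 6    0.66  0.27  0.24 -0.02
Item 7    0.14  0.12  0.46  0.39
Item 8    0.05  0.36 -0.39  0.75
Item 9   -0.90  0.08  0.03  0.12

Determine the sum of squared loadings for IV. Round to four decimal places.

2.4937

SS loadings for IV = 0.27² + 0.18² + 0.89² + 0.38² + 0.85² + (-0.02)² + 0.39² + 0.75² + 0.12² = 0.0729 + 0.0324 + 0.7921 + 0.1444 + 0.7225 + 0.0004 + 0.1521 + 0.5625 + 0.0144 = 2.4937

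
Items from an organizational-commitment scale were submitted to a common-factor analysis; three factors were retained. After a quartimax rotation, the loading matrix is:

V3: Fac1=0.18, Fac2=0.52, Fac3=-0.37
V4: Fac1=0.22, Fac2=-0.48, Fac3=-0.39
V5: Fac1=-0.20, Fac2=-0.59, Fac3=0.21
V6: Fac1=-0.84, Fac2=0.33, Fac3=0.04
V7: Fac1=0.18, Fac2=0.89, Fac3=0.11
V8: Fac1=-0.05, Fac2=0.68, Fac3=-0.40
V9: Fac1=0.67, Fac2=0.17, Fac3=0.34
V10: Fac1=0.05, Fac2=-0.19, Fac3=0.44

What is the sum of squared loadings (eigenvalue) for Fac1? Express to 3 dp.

SS loadings for Fac1 = 0.18² + 0.22² + (-0.20)² + (-0.84)² + 0.18² + (-0.05)² + 0.67² + 0.05² = 0.0324 + 0.0484 + 0.0400 + 0.7056 + 0.0324 + 0.0025 + 0.4489 + 0.0025 = 1.3127

1.313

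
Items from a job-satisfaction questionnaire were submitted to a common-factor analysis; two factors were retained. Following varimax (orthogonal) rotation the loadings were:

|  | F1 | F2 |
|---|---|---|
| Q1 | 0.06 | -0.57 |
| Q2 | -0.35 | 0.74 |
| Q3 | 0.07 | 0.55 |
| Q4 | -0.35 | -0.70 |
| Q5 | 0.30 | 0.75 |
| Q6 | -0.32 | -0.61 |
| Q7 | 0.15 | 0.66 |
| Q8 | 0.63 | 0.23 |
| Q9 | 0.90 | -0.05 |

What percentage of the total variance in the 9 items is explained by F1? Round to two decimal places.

18.61%

SS loadings for F1 = 0.06² + (-0.35)² + 0.07² + (-0.35)² + 0.30² + (-0.32)² + 0.15² + 0.63² + 0.90² = 1.6753
With 9 standardized items, total variance = 9. Proportion = 1.6753/9 = 0.1861 → 18.61%.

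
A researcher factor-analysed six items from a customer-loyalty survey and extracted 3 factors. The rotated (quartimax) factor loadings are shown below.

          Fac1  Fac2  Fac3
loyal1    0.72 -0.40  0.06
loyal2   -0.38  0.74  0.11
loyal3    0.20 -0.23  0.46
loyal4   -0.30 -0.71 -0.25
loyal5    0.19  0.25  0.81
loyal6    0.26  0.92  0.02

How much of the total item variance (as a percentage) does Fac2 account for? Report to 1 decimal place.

36.2%

SS loadings for Fac2 = (-0.40)² + 0.74² + (-0.23)² + (-0.71)² + 0.25² + 0.92² = 2.1735
With 6 standardized items, total variance = 6. Proportion = 2.1735/6 = 0.3623 → 36.23%.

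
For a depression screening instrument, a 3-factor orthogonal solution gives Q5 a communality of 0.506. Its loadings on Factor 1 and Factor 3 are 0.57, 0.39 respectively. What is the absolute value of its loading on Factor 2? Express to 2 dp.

Under orthogonal rotation h² = Σλ², so λ_Factor 2² = h² − (0.4770) = 0.506 − 0.4770 = 0.0290.
|λ| = √0.0290 = 0.1703.

0.17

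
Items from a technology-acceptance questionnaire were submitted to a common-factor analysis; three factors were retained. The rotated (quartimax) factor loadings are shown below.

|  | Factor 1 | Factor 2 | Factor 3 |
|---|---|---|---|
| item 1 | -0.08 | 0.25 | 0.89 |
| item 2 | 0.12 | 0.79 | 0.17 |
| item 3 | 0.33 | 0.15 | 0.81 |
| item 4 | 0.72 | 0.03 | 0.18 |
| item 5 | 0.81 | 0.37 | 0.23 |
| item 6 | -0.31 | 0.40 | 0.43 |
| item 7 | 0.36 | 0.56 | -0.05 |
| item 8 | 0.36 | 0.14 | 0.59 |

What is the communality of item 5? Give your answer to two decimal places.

h² = 0.81² + 0.37² + 0.23² = 0.6561 + 0.1369 + 0.0529 = 0.8459

0.85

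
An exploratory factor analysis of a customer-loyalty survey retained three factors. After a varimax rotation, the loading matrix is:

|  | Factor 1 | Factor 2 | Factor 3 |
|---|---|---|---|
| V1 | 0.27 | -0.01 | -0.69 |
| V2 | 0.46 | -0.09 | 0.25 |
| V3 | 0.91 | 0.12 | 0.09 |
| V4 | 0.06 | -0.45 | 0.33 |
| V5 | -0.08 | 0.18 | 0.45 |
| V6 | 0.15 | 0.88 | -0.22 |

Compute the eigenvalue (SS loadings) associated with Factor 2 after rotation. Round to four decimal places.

1.0319

SS loadings for Factor 2 = (-0.01)² + (-0.09)² + 0.12² + (-0.45)² + 0.18² + 0.88² = 0.0001 + 0.0081 + 0.0144 + 0.2025 + 0.0324 + 0.7744 = 1.0319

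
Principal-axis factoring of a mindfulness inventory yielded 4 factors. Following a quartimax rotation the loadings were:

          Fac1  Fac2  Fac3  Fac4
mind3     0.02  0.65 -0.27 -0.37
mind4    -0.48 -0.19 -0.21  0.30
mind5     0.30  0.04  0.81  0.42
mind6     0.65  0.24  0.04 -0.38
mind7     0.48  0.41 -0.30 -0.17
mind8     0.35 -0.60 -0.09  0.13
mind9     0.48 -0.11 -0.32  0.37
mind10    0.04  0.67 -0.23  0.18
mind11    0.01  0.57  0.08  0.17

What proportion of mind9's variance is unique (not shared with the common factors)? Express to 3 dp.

h² = 0.48² + (-0.11)² + (-0.32)² + 0.37² = 0.2304 + 0.0121 + 0.1024 + 0.1369 = 0.4818
Uniqueness u² = 1 − h² = 1 − 0.4818 = 0.5182

0.518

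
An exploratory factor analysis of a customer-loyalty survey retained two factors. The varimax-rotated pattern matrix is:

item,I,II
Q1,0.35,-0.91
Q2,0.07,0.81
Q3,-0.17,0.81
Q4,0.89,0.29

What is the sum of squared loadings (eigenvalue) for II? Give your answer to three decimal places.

SS loadings for II = (-0.91)² + 0.81² + 0.81² + 0.29² = 0.8281 + 0.6561 + 0.6561 + 0.0841 = 2.2244

2.224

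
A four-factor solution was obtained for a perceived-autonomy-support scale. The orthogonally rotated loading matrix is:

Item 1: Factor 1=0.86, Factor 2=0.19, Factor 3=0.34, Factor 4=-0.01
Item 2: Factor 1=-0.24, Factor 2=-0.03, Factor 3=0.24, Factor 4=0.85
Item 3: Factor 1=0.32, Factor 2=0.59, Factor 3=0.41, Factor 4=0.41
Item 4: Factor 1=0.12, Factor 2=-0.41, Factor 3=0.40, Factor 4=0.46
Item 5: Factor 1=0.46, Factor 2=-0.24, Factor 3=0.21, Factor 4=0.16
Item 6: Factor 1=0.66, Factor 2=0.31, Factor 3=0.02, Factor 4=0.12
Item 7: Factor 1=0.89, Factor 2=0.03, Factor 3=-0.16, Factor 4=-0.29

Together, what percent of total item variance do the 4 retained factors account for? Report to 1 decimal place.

69.4%

SS loadings by factor: 2.3533, 0.7078, 0.5714, 1.2264; total = 4.8589.
Total variance with 7 standardized items is 7, so the solution explains 4.8589/7 = 0.6941 = 69.41%.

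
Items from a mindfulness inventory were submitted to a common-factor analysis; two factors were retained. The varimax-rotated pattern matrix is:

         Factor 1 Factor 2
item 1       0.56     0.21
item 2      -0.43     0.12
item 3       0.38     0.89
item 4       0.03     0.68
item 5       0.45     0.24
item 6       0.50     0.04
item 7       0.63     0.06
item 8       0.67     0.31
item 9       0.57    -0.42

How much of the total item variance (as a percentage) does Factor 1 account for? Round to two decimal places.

25.19%

SS loadings for Factor 1 = 0.56² + (-0.43)² + 0.38² + 0.03² + 0.45² + 0.50² + 0.63² + 0.67² + 0.57² = 2.2670
With 9 standardized items, total variance = 9. Proportion = 2.2670/9 = 0.2519 → 25.19%.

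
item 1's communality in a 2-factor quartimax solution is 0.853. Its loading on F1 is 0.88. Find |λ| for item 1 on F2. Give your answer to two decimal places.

0.28

Under orthogonal rotation h² = Σλ², so λ_F2² = h² − (0.7744) = 0.853 − 0.7744 = 0.0786.
|λ| = √0.0786 = 0.2804.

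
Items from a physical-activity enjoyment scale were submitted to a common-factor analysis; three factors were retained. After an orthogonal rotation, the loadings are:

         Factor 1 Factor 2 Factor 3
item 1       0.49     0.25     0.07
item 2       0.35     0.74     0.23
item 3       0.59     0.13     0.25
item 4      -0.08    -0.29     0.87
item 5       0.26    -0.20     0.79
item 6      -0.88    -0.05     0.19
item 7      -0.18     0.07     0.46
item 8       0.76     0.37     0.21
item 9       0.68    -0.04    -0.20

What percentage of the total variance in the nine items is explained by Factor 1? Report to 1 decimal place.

29.2%

SS loadings for Factor 1 = 0.49² + 0.35² + 0.59² + (-0.08)² + 0.26² + (-0.88)² + (-0.18)² + 0.76² + 0.68² = 2.6315
With 9 standardized items, total variance = 9. Proportion = 2.6315/9 = 0.2924 → 29.24%.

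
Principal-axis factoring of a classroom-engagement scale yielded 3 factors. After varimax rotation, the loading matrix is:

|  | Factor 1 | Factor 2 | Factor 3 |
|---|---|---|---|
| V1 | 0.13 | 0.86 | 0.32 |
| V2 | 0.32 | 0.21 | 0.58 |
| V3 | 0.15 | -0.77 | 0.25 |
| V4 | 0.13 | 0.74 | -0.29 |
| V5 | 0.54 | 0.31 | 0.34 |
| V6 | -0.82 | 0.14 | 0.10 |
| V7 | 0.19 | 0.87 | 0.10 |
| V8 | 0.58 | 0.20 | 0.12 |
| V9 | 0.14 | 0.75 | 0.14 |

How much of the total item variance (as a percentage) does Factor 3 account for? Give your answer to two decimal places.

8.39%

SS loadings for Factor 3 = 0.32² + 0.58² + 0.25² + (-0.29)² + 0.34² + 0.10² + 0.10² + 0.12² + 0.14² = 0.7550
With 9 standardized items, total variance = 9. Proportion = 0.7550/9 = 0.0839 → 8.39%.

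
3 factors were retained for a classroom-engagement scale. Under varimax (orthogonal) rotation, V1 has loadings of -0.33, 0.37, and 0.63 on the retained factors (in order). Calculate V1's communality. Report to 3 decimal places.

h² = (-0.33)² + 0.37² + 0.63² = 0.1089 + 0.1369 + 0.3969 = 0.6427

0.643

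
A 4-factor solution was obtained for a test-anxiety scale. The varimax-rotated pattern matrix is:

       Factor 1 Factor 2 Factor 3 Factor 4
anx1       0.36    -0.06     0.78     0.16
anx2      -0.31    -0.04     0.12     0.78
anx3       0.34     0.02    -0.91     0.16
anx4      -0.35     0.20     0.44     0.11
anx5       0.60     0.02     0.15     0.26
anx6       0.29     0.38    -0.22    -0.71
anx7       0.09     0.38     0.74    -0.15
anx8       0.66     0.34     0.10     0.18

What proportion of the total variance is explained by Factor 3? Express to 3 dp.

SS loadings for Factor 3 = 0.78² + 0.12² + (-0.91)² + 0.44² + 0.15² + (-0.22)² + 0.74² + 0.10² = 2.2730
Proportion of variance = 2.2730 / 8 = 0.2841.

0.284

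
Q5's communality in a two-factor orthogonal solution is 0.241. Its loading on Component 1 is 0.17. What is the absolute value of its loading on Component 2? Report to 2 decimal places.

Under orthogonal rotation h² = Σλ², so λ_Component 2² = h² − (0.0289) = 0.241 − 0.0289 = 0.2121.
|λ| = √0.2121 = 0.4605.

0.46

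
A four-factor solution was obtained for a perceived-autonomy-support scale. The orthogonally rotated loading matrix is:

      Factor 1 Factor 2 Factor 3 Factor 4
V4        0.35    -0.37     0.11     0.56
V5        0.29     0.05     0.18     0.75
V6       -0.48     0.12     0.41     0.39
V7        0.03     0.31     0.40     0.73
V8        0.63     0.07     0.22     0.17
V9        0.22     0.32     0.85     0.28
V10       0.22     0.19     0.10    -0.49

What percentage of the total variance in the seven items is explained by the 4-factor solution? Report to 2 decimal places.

62.67%

Communalities: 0.5851, 0.6815, 0.5650, 0.7899, 0.4791, 0.9517, 0.3346; Σh² = 4.3869.
Total variance with 7 standardized items is 7, so the solution explains 4.3869/7 = 0.6267 = 62.67%.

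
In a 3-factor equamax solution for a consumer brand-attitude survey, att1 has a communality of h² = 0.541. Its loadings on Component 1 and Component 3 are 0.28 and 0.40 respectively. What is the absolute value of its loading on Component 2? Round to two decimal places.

Under orthogonal rotation h² = Σλ², so λ_Component 2² = h² − (0.2384) = 0.541 − 0.2384 = 0.3026.
|λ| = √0.3026 = 0.5501.

0.55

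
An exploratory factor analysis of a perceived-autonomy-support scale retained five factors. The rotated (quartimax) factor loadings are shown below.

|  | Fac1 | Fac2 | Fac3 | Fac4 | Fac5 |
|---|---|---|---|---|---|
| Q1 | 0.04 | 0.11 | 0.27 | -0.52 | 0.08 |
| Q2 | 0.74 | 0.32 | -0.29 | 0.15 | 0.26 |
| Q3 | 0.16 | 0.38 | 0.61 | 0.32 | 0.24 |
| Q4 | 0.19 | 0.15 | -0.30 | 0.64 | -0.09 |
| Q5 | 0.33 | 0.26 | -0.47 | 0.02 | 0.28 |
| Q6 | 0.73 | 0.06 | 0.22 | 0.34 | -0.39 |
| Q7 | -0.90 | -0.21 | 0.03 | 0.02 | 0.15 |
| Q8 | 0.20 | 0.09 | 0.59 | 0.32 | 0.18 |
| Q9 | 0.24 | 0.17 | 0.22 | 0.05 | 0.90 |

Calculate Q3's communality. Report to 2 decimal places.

0.70

h² = 0.16² + 0.38² + 0.61² + 0.32² + 0.24² = 0.0256 + 0.1444 + 0.3721 + 0.1024 + 0.0576 = 0.7021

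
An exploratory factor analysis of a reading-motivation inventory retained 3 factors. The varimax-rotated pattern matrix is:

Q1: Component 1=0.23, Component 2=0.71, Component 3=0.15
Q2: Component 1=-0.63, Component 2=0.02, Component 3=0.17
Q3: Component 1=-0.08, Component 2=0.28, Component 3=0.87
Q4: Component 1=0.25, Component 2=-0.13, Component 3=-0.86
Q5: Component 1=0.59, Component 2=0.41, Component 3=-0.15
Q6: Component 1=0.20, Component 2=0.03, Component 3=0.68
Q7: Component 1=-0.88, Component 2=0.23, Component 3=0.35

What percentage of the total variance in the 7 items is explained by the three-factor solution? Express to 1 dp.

66.5%

Communalities: 0.5795, 0.4262, 0.8417, 0.8190, 0.5387, 0.5033, 0.9498; Σh² = 4.6582.
Total variance with 7 standardized items is 7, so the solution explains 4.6582/7 = 0.6655 = 66.55%.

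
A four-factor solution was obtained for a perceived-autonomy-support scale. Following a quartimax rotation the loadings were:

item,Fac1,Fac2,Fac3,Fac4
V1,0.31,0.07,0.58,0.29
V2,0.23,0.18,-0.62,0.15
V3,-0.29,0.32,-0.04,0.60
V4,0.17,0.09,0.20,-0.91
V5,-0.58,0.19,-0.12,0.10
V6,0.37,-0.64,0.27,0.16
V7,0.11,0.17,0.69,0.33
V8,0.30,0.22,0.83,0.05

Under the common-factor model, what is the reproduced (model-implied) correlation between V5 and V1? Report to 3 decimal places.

-0.207

r̂ = Σ λ_i·λ_j across factors = (-0.58)(0.31) + (0.19)(0.07) + (-0.12)(0.58) + (0.10)(0.29)
  = -0.1798 +0.0133 -0.0696 +0.0290 = -0.2071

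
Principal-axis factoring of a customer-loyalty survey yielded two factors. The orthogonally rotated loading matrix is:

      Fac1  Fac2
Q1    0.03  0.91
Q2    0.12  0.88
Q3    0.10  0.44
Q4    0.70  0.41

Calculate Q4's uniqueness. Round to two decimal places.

0.34

h² = 0.70² + 0.41² = 0.4900 + 0.1681 = 0.6581
Uniqueness u² = 1 − h² = 1 − 0.6581 = 0.3419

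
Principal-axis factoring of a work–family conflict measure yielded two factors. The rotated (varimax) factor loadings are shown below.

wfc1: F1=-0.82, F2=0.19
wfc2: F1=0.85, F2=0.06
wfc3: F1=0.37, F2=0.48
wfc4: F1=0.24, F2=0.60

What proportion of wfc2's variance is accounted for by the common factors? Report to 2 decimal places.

h² = 0.85² + 0.06² = 0.7225 + 0.0036 = 0.7261

0.73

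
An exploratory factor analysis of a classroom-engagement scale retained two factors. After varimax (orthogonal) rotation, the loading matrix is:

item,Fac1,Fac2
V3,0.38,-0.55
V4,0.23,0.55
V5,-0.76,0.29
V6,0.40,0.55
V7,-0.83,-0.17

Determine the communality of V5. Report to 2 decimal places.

h² = (-0.76)² + 0.29² = 0.5776 + 0.0841 = 0.6617

0.66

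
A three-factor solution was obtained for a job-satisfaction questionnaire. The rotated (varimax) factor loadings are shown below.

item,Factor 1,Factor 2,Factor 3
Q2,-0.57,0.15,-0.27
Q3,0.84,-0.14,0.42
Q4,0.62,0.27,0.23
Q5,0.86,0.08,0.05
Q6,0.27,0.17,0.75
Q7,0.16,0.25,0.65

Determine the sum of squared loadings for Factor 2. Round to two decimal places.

0.21

SS loadings for Factor 2 = 0.15² + (-0.14)² + 0.27² + 0.08² + 0.17² + 0.25² = 0.0225 + 0.0196 + 0.0729 + 0.0064 + 0.0289 + 0.0625 = 0.2128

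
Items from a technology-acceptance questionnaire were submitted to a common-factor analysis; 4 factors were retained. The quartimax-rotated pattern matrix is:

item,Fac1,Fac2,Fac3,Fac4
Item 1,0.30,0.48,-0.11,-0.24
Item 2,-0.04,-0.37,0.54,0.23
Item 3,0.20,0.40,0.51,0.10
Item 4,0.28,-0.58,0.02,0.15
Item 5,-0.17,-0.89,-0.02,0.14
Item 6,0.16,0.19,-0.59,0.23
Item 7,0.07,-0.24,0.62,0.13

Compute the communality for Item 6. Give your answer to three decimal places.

0.463

h² = 0.16² + 0.19² + (-0.59)² + 0.23² = 0.0256 + 0.0361 + 0.3481 + 0.0529 = 0.4627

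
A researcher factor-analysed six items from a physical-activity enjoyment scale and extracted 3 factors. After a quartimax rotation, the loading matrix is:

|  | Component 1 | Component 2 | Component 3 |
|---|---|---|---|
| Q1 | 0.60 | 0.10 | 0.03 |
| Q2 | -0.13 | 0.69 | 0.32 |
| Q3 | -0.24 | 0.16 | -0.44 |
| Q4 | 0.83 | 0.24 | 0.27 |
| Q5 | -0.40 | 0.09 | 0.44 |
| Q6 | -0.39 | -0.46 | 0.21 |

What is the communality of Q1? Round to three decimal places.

h² = 0.60² + 0.10² + 0.03² = 0.3600 + 0.0100 + 0.0009 = 0.3709

0.371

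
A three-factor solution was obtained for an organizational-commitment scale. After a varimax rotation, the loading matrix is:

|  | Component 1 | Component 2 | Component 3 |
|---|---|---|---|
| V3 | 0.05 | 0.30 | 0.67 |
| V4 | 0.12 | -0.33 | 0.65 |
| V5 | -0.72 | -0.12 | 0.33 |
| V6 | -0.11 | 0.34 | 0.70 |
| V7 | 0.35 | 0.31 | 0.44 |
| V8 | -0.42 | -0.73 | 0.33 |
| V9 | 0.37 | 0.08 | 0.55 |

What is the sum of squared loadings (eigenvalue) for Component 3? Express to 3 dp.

SS loadings for Component 3 = 0.67² + 0.65² + 0.33² + 0.70² + 0.44² + 0.33² + 0.55² = 0.4489 + 0.4225 + 0.1089 + 0.4900 + 0.1936 + 0.1089 + 0.3025 = 2.0753

2.075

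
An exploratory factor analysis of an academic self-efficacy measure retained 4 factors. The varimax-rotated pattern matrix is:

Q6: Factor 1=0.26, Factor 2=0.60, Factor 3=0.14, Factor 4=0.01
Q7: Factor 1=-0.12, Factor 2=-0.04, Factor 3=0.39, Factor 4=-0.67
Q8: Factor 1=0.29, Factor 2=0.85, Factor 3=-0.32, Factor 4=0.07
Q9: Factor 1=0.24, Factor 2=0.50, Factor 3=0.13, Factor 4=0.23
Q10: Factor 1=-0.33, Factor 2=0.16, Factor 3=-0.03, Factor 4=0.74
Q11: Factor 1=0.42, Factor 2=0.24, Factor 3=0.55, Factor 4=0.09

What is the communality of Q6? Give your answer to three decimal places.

0.447

h² = 0.26² + 0.60² + 0.14² + 0.01² = 0.0676 + 0.3600 + 0.0196 + 0.0001 = 0.4473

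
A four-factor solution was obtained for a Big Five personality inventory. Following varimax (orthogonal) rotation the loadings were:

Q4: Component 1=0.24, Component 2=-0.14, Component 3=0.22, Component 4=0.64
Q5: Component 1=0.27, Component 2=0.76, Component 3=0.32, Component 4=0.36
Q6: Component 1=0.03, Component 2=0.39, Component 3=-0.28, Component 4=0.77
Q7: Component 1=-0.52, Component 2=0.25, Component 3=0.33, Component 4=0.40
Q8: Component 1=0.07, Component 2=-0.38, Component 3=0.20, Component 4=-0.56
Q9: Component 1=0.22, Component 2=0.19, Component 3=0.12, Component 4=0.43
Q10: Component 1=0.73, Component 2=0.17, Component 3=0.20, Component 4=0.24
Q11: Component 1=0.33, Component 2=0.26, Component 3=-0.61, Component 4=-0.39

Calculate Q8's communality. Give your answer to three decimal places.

0.503

h² = 0.07² + (-0.38)² + 0.20² + (-0.56)² = 0.0049 + 0.1444 + 0.0400 + 0.3136 = 0.5029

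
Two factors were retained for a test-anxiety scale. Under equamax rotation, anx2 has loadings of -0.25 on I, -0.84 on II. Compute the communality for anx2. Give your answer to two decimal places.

0.77

h² = (-0.25)² + (-0.84)² = 0.0625 + 0.7056 = 0.7681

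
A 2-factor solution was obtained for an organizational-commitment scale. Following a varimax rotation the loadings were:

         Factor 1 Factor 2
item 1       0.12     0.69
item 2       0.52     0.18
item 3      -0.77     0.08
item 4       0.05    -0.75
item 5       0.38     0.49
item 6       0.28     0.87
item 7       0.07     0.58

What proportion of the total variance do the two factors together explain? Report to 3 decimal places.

Communalities: 0.4905, 0.3028, 0.5993, 0.5650, 0.3845, 0.8353, 0.3413; Σh² = 3.5187.
Total variance with 7 standardized items is 7, so the solution explains 3.5187/7 = 0.5027.

0.503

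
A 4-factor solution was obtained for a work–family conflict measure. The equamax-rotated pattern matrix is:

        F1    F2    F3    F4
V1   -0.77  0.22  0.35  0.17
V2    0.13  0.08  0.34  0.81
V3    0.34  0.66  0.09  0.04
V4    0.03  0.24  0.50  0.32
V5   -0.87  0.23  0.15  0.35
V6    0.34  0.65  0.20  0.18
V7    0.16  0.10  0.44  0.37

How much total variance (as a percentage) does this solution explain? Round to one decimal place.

64.2%

SS loadings by factor: 1.6244, 1.0334, 0.7523, 1.0808; total = 4.4909.
Total variance with 7 standardized items is 7, so the solution explains 4.4909/7 = 0.6416 = 64.16%.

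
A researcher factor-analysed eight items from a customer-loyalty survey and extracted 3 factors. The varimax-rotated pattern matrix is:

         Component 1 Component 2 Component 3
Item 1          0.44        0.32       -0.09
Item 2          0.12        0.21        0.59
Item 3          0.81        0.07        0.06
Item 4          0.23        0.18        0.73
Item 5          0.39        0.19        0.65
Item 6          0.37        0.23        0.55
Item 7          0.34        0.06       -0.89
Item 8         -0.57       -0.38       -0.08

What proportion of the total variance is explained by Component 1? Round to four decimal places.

0.2058

SS loadings for Component 1 = 0.44² + 0.12² + 0.81² + 0.23² + 0.39² + 0.37² + 0.34² + (-0.57)² = 1.6465
Proportion of variance = 1.6465 / 8 = 0.2058.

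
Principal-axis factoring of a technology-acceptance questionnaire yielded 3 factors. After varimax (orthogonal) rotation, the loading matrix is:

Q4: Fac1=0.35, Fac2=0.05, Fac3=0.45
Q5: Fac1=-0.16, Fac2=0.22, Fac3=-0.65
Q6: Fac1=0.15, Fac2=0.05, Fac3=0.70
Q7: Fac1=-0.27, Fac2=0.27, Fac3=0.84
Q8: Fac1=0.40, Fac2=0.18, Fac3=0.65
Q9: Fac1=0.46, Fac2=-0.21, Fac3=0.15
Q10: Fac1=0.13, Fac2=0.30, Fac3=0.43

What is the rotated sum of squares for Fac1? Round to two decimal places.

SS loadings for Fac1 = 0.35² + (-0.16)² + 0.15² + (-0.27)² + 0.40² + 0.46² + 0.13² = 0.1225 + 0.0256 + 0.0225 + 0.0729 + 0.1600 + 0.2116 + 0.0169 = 0.6320

0.63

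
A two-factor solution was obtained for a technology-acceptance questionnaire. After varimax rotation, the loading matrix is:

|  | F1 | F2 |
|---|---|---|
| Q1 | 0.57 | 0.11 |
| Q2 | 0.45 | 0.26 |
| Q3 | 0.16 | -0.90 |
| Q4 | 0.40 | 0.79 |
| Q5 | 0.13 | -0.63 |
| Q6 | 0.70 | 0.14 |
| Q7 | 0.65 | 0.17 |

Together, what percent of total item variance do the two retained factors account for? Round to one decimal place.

51.5%

Communalities: 0.3370, 0.2701, 0.8356, 0.7841, 0.4138, 0.5096, 0.4514; Σh² = 3.6016.
Total variance with 7 standardized items is 7, so the solution explains 3.6016/7 = 0.5145 = 51.45%.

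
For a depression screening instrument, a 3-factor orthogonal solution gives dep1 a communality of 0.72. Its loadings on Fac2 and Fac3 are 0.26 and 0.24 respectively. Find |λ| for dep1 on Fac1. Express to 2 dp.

0.77

Under orthogonal rotation h² = Σλ², so λ_Fac1² = h² − (0.1252) = 0.72 − 0.1252 = 0.5948.
|λ| = √0.5948 = 0.7712.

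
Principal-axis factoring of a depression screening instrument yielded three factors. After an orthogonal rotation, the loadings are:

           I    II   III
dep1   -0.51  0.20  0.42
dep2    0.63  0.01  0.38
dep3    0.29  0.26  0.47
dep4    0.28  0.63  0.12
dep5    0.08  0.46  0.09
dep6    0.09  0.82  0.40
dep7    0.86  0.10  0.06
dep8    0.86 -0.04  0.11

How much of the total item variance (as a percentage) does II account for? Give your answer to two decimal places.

17.50%

SS loadings for II = 0.20² + 0.01² + 0.26² + 0.63² + 0.46² + 0.82² + 0.10² + (-0.04)² = 1.4002
With 8 standardized items, total variance = 8. Proportion = 1.4002/8 = 0.1750 → 17.50%.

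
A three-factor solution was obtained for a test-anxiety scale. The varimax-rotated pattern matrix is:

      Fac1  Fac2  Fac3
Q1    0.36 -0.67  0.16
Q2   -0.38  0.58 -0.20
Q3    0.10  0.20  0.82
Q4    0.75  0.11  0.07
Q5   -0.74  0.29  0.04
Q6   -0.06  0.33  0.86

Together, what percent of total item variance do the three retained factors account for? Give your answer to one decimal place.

Communalities: 0.6041, 0.5208, 0.7224, 0.5795, 0.6333, 0.8521; Σh² = 3.9122.
Total variance with 6 standardized items is 6, so the solution explains 3.9122/6 = 0.6520 = 65.20%.

65.2%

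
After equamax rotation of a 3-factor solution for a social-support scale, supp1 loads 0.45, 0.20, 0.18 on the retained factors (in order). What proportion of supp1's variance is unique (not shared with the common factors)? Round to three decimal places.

0.725

h² = 0.45² + 0.20² + 0.18² = 0.2025 + 0.0400 + 0.0324 = 0.2749
Uniqueness u² = 1 − h² = 1 − 0.2749 = 0.7251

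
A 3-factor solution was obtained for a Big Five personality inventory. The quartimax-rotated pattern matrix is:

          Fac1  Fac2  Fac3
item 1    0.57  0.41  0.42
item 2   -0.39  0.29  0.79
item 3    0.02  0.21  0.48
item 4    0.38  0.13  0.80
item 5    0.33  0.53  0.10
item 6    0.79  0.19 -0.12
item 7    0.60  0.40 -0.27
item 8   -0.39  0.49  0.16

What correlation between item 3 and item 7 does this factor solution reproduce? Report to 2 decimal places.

r̂ = Σ λ_i·λ_j across factors = (0.02)(0.60) + (0.21)(0.40) + (0.48)(-0.27)
  = +0.0120 +0.0840 -0.1296 = -0.0336

-0.03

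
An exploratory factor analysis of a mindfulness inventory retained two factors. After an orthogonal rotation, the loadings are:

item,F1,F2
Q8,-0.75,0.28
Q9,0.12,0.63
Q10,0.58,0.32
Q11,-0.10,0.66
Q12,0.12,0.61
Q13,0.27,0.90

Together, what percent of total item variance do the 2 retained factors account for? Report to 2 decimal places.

53.43%

SS loadings by factor: 1.0106, 2.1954; total = 3.2060.
Total variance with 6 standardized items is 6, so the solution explains 3.2060/6 = 0.5343 = 53.43%.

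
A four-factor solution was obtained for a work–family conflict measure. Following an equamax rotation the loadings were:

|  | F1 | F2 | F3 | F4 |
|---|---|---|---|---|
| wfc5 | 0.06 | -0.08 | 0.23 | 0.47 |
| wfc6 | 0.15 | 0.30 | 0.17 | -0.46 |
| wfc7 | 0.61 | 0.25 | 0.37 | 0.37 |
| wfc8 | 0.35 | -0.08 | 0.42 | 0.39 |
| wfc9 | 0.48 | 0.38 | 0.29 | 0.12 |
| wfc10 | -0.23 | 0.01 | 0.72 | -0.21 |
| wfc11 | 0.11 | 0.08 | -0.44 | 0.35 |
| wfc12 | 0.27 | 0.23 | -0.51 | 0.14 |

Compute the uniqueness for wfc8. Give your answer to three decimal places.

h² = 0.35² + (-0.08)² + 0.42² + 0.39² = 0.1225 + 0.0064 + 0.1764 + 0.1521 = 0.4574
Uniqueness u² = 1 − h² = 1 − 0.4574 = 0.5426

0.543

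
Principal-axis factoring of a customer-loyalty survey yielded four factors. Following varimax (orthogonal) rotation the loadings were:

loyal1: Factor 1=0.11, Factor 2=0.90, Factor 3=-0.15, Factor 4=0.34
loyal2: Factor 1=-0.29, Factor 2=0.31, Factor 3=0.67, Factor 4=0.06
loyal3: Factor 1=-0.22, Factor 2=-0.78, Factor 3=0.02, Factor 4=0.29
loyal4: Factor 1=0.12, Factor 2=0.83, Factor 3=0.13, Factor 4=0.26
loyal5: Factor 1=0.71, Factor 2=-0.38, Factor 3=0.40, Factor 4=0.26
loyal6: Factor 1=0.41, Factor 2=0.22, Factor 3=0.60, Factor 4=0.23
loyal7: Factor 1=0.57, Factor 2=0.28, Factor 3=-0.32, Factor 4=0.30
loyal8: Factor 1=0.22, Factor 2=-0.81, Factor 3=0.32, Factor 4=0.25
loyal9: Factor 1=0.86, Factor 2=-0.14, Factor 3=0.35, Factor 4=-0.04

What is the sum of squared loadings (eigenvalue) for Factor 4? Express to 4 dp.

0.5455

SS loadings for Factor 4 = 0.34² + 0.06² + 0.29² + 0.26² + 0.26² + 0.23² + 0.30² + 0.25² + (-0.04)² = 0.1156 + 0.0036 + 0.0841 + 0.0676 + 0.0676 + 0.0529 + 0.0900 + 0.0625 + 0.0016 = 0.5455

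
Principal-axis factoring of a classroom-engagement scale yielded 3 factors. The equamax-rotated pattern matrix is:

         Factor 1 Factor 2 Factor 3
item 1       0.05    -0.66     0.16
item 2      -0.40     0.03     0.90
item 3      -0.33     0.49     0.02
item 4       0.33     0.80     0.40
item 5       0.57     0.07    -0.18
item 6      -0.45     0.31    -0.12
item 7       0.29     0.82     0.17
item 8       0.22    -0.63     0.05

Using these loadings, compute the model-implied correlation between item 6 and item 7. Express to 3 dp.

r̂ = Σ λ_i·λ_j across factors = (-0.45)(0.29) + (0.31)(0.82) + (-0.12)(0.17)
  = -0.1305 +0.2542 -0.0204 = 0.1033

0.103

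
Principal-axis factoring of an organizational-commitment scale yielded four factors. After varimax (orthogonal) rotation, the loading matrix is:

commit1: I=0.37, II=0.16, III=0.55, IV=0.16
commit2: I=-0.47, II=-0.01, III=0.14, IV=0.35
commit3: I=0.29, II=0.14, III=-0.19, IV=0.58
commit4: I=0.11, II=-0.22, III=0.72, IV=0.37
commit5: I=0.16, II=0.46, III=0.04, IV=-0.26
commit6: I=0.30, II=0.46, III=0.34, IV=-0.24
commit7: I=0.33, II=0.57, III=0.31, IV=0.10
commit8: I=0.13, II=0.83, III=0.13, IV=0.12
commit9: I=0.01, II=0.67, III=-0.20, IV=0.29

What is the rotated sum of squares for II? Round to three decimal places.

SS loadings for II = 0.16² + (-0.01)² + 0.14² + (-0.22)² + 0.46² + 0.46² + 0.57² + 0.83² + 0.67² = 0.0256 + 0.0001 + 0.0196 + 0.0484 + 0.2116 + 0.2116 + 0.3249 + 0.6889 + 0.4489 = 1.9796

1.980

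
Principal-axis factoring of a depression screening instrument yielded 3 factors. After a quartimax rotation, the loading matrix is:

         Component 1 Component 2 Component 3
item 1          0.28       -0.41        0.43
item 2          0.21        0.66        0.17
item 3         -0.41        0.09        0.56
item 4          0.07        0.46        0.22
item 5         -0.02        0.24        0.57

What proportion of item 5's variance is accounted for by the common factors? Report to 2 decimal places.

h² = (-0.02)² + 0.24² + 0.57² = 0.0004 + 0.0576 + 0.3249 = 0.3829

0.38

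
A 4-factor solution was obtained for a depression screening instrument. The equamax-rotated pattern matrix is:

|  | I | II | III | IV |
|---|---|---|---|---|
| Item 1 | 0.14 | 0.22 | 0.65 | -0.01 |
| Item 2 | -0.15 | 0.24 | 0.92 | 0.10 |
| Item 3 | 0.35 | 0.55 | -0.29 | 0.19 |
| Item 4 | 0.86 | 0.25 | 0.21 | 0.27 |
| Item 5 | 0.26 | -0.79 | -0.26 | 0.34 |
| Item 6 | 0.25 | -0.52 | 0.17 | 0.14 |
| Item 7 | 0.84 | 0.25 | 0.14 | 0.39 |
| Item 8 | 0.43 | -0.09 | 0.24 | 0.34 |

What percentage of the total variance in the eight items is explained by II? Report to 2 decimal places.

17.95%

SS loadings for II = 0.22² + 0.24² + 0.55² + 0.25² + (-0.79)² + (-0.52)² + 0.25² + (-0.09)² = 1.4361
With 8 standardized items, total variance = 8. Proportion = 1.4361/8 = 0.1795 → 17.95%.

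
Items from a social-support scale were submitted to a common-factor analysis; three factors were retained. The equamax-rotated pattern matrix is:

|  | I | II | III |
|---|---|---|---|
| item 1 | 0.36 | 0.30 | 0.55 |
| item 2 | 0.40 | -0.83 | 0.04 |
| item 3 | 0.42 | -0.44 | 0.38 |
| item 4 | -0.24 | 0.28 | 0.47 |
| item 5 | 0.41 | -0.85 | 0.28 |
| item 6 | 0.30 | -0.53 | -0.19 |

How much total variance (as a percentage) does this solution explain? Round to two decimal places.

Communalities: 0.5221, 0.8505, 0.5144, 0.3569, 0.9690, 0.4070; Σh² = 3.6199.
Total variance with 6 standardized items is 6, so the solution explains 3.6199/6 = 0.6033 = 60.33%.

60.33%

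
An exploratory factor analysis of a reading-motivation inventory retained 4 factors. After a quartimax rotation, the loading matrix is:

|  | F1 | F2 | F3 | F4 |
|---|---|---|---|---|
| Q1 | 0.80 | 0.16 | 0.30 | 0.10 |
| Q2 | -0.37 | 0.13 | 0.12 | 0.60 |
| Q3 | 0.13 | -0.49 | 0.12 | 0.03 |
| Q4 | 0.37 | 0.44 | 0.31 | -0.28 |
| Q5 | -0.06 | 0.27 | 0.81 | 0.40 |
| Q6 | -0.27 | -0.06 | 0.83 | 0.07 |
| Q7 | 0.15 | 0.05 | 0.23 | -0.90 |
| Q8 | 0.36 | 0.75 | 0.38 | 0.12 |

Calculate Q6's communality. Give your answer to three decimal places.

0.770

h² = (-0.27)² + (-0.06)² + 0.83² + 0.07² = 0.0729 + 0.0036 + 0.6889 + 0.0049 = 0.7703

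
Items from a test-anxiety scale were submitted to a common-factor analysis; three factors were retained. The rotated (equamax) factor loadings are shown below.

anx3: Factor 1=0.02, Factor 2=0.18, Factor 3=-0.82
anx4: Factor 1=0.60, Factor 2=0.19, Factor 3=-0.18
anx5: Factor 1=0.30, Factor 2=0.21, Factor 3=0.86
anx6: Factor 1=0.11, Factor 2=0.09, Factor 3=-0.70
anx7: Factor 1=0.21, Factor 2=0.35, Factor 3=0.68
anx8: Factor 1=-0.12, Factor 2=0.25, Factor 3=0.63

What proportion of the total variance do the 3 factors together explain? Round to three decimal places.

Communalities: 0.7052, 0.4285, 0.8737, 0.5102, 0.6290, 0.4738; Σh² = 3.6204.
Total variance with 6 standardized items is 6, so the solution explains 3.6204/6 = 0.6034.

0.603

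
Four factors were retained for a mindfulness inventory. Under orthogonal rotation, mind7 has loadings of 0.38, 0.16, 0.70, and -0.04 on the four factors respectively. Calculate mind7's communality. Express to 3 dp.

h² = 0.38² + 0.16² + 0.70² + (-0.04)² = 0.1444 + 0.0256 + 0.4900 + 0.0016 = 0.6616

0.662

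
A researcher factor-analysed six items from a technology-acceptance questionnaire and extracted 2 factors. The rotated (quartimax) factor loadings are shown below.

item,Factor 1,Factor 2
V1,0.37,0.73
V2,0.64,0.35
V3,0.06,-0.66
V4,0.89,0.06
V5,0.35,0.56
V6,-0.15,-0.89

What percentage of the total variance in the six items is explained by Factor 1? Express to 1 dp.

SS loadings for Factor 1 = 0.37² + 0.64² + 0.06² + 0.89² + 0.35² + (-0.15)² = 1.4872
With 6 standardized items, total variance = 6. Proportion = 1.4872/6 = 0.2479 → 24.79%.

24.8%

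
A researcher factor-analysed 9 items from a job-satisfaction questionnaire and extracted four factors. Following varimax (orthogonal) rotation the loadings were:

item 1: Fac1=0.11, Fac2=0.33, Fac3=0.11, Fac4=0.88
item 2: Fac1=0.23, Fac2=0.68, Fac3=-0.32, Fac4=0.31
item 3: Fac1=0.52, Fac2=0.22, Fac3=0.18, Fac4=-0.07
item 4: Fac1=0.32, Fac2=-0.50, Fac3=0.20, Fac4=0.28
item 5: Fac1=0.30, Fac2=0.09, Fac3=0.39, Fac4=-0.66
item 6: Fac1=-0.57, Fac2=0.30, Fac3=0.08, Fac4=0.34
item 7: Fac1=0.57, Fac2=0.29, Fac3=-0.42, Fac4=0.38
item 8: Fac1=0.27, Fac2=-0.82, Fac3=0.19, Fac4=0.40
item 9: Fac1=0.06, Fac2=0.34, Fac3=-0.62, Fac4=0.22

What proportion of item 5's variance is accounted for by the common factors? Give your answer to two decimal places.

h² = 0.30² + 0.09² + 0.39² + (-0.66)² = 0.0900 + 0.0081 + 0.1521 + 0.4356 = 0.6858

0.69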